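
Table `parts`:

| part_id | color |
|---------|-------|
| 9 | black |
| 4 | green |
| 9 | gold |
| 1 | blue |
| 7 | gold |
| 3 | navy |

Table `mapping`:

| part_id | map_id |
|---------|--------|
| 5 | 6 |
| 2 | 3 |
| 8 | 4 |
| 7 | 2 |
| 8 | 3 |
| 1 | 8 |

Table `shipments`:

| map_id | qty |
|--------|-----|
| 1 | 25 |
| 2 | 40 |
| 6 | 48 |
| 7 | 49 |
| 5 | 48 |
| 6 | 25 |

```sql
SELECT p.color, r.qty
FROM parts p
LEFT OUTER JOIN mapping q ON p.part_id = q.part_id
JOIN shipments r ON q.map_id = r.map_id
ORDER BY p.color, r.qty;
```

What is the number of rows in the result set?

1

Step 1 — p LEFT JOIN q on part_id → 6 row(s).
Then INNER JOIN `shipments r` on map_id: keep only rows whose q.map_id appears in r.
Result: 1 row(s).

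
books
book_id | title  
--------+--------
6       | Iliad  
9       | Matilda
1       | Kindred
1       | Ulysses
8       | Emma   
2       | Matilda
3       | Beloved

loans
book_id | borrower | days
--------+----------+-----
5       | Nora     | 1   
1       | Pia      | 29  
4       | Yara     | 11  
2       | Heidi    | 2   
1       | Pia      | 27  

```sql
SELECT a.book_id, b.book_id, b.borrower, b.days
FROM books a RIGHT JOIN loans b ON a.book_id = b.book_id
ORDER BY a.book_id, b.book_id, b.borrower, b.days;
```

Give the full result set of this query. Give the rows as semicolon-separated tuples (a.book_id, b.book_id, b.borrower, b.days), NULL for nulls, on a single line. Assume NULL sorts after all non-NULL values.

RIGHT JOIN keeps every row from `loans`; unmatched rows get NULL for `books`'s columns.
Matching on a.book_id = b.book_id.
Matched pairs: 5; unmatched b rows kept: 2.

(1, 1, Pia, 27); (1, 1, Pia, 27); (1, 1, Pia, 29); (1, 1, Pia, 29); (2, 2, Heidi, 2); (NULL, 4, Yara, 11); (NULL, 5, Nora, 1)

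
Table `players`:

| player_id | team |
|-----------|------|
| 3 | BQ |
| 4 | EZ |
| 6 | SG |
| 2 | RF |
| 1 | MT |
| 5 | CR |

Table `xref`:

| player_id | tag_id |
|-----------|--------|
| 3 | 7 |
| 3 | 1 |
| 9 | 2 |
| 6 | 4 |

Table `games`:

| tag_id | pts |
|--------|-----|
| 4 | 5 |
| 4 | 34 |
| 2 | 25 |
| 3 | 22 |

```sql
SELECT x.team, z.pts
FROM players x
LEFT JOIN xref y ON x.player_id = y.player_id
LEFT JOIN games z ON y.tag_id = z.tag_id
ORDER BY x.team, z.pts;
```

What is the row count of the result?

8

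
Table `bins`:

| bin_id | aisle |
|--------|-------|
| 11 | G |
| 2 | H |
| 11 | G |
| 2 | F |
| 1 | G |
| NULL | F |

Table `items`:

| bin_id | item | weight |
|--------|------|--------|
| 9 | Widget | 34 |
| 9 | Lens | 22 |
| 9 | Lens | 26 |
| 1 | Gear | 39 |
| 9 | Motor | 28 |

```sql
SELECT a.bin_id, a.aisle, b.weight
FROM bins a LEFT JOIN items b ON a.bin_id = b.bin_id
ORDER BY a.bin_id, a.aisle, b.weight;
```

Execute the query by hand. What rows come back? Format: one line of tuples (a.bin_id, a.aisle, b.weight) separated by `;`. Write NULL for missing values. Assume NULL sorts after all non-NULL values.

(1, G, 39); (2, F, NULL); (2, H, NULL); (11, G, NULL); (11, G, NULL); (NULL, F, NULL)

LEFT JOIN keeps every row from `bins`; unmatched rows get NULL for `items`'s columns.
Matching on a.bin_id = b.bin_id. A NULL in a compared column never satisfies the condition.
- a row (bin_id=11): no match → kept, b columns NULL.
- a row (bin_id=2): no match → kept, b columns NULL.
- a row (bin_id=11): no match → kept, b columns NULL.
- a row (bin_id=2): no match → kept, b columns NULL.
- a row (bin_id=1): matches 1 b row(s) → 1 output row(s).
- a row (bin_id=NULL): no match → kept, b columns NULL.
After projecting and ordering:
a.bin_id | a.aisle | b.weight
1 | G | 39
2 | F | NULL
2 | H | NULL
11 | G | NULL
11 | G | NULL
NULL | F | NULL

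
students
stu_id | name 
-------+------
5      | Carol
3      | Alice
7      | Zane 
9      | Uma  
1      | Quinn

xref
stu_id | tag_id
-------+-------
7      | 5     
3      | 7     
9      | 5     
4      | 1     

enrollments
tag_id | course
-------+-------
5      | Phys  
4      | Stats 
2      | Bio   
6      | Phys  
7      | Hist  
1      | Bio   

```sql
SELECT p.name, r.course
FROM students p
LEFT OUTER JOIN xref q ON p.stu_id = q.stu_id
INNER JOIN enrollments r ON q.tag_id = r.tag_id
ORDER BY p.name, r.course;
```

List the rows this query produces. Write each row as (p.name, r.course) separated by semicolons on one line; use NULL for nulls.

Evaluate left to right. First `students p LEFT JOIN xref q` on stu_id: 5 row(s).
Then INNER JOIN `enrollments r` on tag_id: keep only rows whose q.tag_id appears in r.

(Alice, Hist); (Uma, Phys); (Zane, Phys)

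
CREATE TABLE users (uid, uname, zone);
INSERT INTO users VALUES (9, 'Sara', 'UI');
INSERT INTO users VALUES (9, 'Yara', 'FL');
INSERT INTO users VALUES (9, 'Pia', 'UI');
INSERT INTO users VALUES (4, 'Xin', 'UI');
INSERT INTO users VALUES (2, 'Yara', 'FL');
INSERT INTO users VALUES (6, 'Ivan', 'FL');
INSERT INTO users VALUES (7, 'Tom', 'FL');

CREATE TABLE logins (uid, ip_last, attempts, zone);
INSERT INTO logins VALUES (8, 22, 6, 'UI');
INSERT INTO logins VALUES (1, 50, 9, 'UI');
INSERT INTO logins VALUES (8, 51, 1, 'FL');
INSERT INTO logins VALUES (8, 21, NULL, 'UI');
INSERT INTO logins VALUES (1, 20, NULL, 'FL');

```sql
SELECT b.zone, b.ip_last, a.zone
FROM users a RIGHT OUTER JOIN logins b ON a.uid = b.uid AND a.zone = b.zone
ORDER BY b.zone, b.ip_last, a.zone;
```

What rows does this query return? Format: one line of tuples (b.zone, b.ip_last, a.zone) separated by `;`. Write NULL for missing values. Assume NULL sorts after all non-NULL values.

(FL, 20, NULL); (FL, 51, NULL); (UI, 21, NULL); (UI, 22, NULL); (UI, 50, NULL)

RIGHT JOIN keeps every row from `logins`; unmatched rows get NULL for `users`'s columns.
Matching on a.uid = b.uid AND a.zone = b.zone.
- uid=9, zone=UI: no matching b row.
- uid=9, zone=FL: no matching b row.
- uid=9, zone=UI: no matching b row.
- uid=4, zone=UI: no matching b row.
- uid=2, zone=FL: no matching b row.
- uid=6, zone=FL: no matching b row.
- uid=7, zone=FL: no matching b row.
- 5 b row(s) had no a match → kept, a columns NULL.
After projecting and ordering:
b.zone | b.ip_last | a.zone
FL | 20 | NULL
FL | 51 | NULL
UI | 21 | NULL
UI | 22 | NULL
UI | 50 | NULL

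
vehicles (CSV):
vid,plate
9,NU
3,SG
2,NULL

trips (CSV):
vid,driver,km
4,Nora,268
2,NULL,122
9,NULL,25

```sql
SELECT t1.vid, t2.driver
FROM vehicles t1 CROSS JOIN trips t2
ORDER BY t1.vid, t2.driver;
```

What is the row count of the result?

9

CROSS JOIN pairs every row of `vehicles` with every row of `trips`: 3 × 3 = 9 rows.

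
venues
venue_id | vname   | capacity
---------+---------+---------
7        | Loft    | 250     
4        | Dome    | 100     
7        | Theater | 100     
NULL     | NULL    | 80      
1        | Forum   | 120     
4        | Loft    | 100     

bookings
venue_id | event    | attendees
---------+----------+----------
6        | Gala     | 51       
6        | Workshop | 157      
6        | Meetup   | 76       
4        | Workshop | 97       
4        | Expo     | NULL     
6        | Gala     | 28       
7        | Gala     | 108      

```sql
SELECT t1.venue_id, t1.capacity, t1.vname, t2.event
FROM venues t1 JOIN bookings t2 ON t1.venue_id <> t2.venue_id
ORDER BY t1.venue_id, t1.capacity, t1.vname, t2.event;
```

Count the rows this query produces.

29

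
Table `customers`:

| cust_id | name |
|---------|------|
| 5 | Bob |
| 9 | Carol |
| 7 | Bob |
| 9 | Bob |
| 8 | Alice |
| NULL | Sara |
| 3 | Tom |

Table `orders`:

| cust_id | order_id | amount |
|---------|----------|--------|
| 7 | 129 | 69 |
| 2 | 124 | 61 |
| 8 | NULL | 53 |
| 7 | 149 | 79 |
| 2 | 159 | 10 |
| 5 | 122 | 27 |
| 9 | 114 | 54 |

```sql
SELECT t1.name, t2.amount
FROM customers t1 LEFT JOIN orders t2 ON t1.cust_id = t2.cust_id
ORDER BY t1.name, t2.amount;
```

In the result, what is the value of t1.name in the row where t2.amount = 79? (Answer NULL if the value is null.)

Bob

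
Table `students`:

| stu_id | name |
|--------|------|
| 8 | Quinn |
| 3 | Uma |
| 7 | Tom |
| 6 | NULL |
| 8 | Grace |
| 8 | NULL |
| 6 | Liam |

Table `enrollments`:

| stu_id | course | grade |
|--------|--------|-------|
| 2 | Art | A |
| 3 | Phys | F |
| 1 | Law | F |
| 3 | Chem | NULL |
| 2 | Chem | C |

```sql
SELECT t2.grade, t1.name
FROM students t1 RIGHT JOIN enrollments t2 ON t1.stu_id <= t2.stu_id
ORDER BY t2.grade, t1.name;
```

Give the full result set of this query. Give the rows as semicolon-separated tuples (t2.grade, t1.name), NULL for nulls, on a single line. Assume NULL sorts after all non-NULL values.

RIGHT JOIN keeps every row from `enrollments`; unmatched rows get NULL for `students`'s columns.
Matching on t1.stu_id <= t2.stu_id.
Matched pairs: 2; unmatched t2 rows kept: 3.

(A, NULL); (C, NULL); (F, Uma); (F, NULL); (NULL, Uma)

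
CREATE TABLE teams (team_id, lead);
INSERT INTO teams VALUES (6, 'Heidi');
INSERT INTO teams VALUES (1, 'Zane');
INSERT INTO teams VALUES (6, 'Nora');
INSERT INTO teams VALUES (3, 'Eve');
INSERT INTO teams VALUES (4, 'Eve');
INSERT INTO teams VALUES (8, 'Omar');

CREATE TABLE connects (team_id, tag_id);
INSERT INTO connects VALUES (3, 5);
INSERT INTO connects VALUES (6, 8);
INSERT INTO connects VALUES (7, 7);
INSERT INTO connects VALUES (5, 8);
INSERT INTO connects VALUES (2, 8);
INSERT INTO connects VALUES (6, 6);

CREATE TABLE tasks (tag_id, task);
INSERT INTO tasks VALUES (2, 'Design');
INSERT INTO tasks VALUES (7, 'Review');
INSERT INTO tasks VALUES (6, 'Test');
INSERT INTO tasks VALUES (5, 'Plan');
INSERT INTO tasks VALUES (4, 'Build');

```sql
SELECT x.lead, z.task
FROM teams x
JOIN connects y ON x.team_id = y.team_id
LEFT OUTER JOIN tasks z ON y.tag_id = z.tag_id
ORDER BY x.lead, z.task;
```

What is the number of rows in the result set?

5

Evaluate left to right. First `teams x INNER JOIN connects y` on team_id: 5 row(s).
Then LEFT JOIN `tasks z` on tag_id: each of those 5 rows is kept; rows whose y.tag_id has no match in z get NULL for z's columns.
Result: 5 row(s).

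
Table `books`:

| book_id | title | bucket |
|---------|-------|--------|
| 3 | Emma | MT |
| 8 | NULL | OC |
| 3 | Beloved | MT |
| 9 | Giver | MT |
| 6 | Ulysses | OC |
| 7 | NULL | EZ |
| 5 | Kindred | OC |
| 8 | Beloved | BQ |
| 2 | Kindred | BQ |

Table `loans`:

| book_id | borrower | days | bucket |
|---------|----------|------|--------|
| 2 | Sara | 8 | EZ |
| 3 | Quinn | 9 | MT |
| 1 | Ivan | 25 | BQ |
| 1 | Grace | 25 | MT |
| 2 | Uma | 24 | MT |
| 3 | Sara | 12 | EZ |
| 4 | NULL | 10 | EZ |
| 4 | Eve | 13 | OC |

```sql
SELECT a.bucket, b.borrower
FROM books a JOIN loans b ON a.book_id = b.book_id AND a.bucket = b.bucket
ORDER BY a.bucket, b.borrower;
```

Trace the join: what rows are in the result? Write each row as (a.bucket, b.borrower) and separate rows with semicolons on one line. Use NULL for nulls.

INNER JOIN keeps only pairs where the ON condition holds.
Matching on a.book_id = b.book_id AND a.bucket = b.bucket.
- a[0] book_id=3, bucket=MT → 1 match(es) in b → 1 row(s).
- a[1] book_id=8, bucket=OC → no match; dropped.
- a[2] book_id=3, bucket=MT → 1 match(es) in b → 1 row(s).
- a[3] book_id=9, bucket=MT → no match; dropped.
- a[4] book_id=6, bucket=OC → no match; dropped.
- a[5] book_id=7, bucket=EZ → no match; dropped.
- a[6] book_id=5, bucket=OC → no match; dropped.
- a[7] book_id=8, bucket=BQ → no match; dropped.
- a[8] book_id=2, bucket=BQ → no match; dropped.
After projecting and ordering:
a.bucket | b.borrower
MT | Quinn
MT | Quinn

(MT, Quinn); (MT, Quinn)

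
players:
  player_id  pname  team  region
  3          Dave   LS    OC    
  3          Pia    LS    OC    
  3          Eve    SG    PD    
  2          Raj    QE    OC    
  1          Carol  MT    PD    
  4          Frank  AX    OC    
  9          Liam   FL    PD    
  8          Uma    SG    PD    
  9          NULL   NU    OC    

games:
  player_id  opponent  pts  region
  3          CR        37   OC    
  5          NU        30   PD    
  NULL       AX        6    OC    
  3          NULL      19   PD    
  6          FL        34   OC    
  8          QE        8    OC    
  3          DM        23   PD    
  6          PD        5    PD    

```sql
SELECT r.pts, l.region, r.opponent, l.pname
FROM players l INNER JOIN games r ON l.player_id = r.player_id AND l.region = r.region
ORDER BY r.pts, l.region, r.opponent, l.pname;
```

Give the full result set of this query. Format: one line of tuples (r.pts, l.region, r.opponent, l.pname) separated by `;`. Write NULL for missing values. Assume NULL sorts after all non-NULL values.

INNER JOIN keeps only pairs where the ON condition holds.
Matching on l.player_id = r.player_id AND l.region = r.region. A NULL in a compared column never satisfies the condition.
- l[0] player_id=3, region=OC → 1 match(es) in r → 1 row(s).
- l[1] player_id=3, region=OC → 1 match(es) in r → 1 row(s).
- l[2] player_id=3, region=PD → 2 match(es) in r → 2 row(s).
- l[3] player_id=2, region=OC → no match; dropped.
- l[4] player_id=1, region=PD → no match; dropped.
- l[5] player_id=4, region=OC → no match; dropped.
- l[6] player_id=9, region=PD → no match; dropped.
- l[7] player_id=8, region=PD → no match; dropped.
- l[8] player_id=9, region=OC → no match; dropped.
After projecting and ordering:
r.pts | l.region | r.opponent | l.pname
19 | PD | NULL | Eve
23 | PD | DM | Eve
37 | OC | CR | Dave
37 | OC | CR | Pia

(19, PD, NULL, Eve); (23, PD, DM, Eve); (37, OC, CR, Dave); (37, OC, CR, Pia)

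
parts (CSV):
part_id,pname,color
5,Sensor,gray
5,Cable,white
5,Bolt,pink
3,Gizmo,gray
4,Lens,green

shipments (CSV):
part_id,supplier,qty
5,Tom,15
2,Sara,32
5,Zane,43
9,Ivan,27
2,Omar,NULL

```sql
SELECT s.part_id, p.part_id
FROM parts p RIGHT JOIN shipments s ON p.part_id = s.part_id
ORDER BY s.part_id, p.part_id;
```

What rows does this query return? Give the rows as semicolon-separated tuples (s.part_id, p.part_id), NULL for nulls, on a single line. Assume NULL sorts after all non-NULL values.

RIGHT JOIN keeps every row from `shipments`; unmatched rows get NULL for `parts`'s columns.
Matching on p.part_id = s.part_id.
- p (part_id=5) pairs with 2 row(s) of s.
- p (part_id=5) pairs with 2 row(s) of s.
- p (part_id=5) pairs with 2 row(s) of s.
- p (part_id=3) has no partner in s.
- p (part_id=4) has no partner in s.
- 3 row(s) from s found no p partner → padded with NULL.
After projecting and ordering:
s.part_id | p.part_id
2 | NULL
2 | NULL
5 | 5
5 | 5
5 | 5
5 | 5
5 | 5
5 | 5
9 | NULL

(2, NULL); (2, NULL); (5, 5); (5, 5); (5, 5); (5, 5); (5, 5); (5, 5); (9, NULL)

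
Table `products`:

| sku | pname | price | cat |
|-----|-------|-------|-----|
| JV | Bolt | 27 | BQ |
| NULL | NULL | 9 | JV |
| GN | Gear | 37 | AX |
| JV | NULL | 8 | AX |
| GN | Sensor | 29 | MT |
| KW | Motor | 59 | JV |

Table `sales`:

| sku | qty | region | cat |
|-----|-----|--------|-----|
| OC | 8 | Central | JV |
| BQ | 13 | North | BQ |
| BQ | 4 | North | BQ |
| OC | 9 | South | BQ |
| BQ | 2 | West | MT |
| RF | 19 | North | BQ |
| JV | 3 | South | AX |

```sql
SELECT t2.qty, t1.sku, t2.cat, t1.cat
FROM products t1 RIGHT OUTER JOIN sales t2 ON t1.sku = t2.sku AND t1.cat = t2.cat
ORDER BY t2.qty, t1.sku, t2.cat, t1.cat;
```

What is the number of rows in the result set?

7

RIGHT JOIN keeps every row from `sales`; unmatched rows get NULL for `products`'s columns.
Matching on t1.sku = t2.sku AND t1.cat = t2.cat. A NULL in a compared column never satisfies the condition.
- t1[0] sku=JV, cat=BQ → no match.
- t1[1] sku=NULL, cat=JV → no match.
- t1[2] sku=GN, cat=AX → no match.
- t1[3] sku=JV, cat=AX → 1 match(es) in t2 → 1 row(s).
- t1[4] sku=GN, cat=MT → no match.
- t1[5] sku=KW, cat=JV → no match.
- plus 6 unmatched t2 row(s), each kept with NULL t1 columns.
Total: 1 matched + 6 padded = 7 rows.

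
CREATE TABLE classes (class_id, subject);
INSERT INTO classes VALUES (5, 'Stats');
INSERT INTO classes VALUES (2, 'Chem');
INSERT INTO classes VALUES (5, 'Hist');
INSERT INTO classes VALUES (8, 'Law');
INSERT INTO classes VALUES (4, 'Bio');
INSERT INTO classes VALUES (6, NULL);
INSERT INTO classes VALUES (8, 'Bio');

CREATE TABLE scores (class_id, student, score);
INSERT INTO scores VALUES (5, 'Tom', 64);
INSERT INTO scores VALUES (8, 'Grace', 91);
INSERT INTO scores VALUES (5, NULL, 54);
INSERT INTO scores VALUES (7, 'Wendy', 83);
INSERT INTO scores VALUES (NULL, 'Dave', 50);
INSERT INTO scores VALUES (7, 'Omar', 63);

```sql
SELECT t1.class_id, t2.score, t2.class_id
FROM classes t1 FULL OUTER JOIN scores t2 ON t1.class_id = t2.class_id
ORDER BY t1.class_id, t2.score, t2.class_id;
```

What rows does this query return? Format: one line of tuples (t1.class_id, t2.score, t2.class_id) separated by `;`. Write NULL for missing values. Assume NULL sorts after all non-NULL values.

FULL OUTER JOIN keeps every row from both sides; unmatched rows get NULL for the other side's columns.
Matching on t1.class_id = t2.class_id. A NULL in a compared column never satisfies the condition.
- t1 row (class_id=5): matches 2 t2 row(s) → 2 output row(s).
- t1 row (class_id=2): no match → kept, t2 columns NULL.
- t1 row (class_id=5): matches 2 t2 row(s) → 2 output row(s).
- t1 row (class_id=8): matches 1 t2 row(s) → 1 output row(s).
- t1 row (class_id=4): no match → kept, t2 columns NULL.
- t1 row (class_id=6): no match → kept, t2 columns NULL.
- t1 row (class_id=8): matches 1 t2 row(s) → 1 output row(s).
- 3 row(s) from t2 found no t1 partner → padded with NULL.

(2, NULL, NULL); (4, NULL, NULL); (5, 54, 5); (5, 54, 5); (5, 64, 5); (5, 64, 5); (6, NULL, NULL); (8, 91, 8); (8, 91, 8); (NULL, 50, NULL); (NULL, 63, 7); (NULL, 83, 7)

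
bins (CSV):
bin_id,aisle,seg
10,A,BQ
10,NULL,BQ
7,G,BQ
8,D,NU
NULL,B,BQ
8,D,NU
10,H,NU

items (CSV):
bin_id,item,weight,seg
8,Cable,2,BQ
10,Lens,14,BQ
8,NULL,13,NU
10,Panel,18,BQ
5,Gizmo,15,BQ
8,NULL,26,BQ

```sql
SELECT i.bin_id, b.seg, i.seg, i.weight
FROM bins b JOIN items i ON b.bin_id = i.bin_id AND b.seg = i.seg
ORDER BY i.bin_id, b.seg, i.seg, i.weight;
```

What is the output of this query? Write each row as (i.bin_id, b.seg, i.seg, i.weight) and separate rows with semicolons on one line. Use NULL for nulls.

INNER JOIN keeps only pairs where the ON condition holds.
Matching on b.bin_id = i.bin_id AND b.seg = i.seg. A NULL in a compared column never satisfies the condition.
Matched pairs: 6.

(8, NU, NU, 13); (8, NU, NU, 13); (10, BQ, BQ, 14); (10, BQ, BQ, 14); (10, BQ, BQ, 18); (10, BQ, BQ, 18)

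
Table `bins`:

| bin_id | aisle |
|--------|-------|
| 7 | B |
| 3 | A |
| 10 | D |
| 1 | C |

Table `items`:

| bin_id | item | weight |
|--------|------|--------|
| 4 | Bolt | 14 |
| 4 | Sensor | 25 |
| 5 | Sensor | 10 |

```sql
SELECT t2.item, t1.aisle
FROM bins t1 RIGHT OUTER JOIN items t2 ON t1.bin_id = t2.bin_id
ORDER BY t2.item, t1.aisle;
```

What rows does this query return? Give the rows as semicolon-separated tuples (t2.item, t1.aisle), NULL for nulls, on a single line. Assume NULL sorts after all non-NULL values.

(Bolt, NULL); (Sensor, NULL); (Sensor, NULL)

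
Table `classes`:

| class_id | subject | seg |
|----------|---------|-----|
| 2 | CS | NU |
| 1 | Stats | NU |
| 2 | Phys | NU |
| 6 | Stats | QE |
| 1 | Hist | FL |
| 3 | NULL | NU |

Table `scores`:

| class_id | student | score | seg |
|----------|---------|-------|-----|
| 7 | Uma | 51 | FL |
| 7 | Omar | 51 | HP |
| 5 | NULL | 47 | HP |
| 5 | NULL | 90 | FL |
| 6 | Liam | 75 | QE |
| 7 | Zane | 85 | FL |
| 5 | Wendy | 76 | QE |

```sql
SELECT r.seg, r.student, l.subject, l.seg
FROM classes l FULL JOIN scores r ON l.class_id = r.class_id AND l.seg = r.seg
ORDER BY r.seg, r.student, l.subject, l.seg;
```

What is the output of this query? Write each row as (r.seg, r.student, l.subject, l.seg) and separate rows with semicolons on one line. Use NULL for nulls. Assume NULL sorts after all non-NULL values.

(FL, Uma, NULL, NULL); (FL, Zane, NULL, NULL); (FL, NULL, NULL, NULL); (HP, Omar, NULL, NULL); (HP, NULL, NULL, NULL); (QE, Liam, Stats, QE); (QE, Wendy, NULL, NULL); (NULL, NULL, CS, NU); (NULL, NULL, Hist, FL); (NULL, NULL, Phys, NU); (NULL, NULL, Stats, NU); (NULL, NULL, NULL, NU)

FULL OUTER JOIN keeps every row from both sides; unmatched rows get NULL for the other side's columns.
Matching on l.class_id = r.class_id AND l.seg = r.seg.
- class_id=2, seg=NU: no r row matches, row kept with r columns NULL.
- class_id=1, seg=NU: no r row matches, row kept with r columns NULL.
- class_id=2, seg=NU: no r row matches, row kept with r columns NULL.
- class_id=6, seg=QE: 1 matching r row(s), so 1 row(s) emitted.
- class_id=1, seg=FL: no r row matches, row kept with r columns NULL.
- class_id=3, seg=NU: no r row matches, row kept with r columns NULL.
- 6 row(s) from r found no l partner → padded with NULL.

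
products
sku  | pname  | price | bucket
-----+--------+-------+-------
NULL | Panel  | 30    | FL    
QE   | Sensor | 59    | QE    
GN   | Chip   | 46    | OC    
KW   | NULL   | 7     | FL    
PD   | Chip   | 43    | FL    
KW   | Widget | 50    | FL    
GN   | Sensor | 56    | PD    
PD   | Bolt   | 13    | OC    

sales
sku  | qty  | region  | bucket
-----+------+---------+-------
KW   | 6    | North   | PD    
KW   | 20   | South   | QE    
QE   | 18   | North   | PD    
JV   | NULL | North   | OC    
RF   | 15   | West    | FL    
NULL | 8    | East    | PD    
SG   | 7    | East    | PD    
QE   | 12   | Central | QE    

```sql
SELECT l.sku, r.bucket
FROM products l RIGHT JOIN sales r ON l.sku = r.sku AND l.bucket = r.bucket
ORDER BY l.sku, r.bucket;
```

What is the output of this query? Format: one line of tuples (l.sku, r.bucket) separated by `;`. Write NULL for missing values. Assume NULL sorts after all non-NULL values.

(QE, QE); (NULL, FL); (NULL, OC); (NULL, PD); (NULL, PD); (NULL, PD); (NULL, PD); (NULL, QE)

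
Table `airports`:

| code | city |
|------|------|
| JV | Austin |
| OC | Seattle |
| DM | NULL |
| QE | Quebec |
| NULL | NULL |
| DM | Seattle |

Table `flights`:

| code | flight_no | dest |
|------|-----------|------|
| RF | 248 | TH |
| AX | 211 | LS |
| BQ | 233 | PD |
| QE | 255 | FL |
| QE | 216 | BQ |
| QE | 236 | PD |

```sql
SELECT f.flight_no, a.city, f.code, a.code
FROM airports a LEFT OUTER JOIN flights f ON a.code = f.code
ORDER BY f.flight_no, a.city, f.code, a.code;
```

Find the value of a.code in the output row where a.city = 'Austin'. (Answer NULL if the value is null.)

JV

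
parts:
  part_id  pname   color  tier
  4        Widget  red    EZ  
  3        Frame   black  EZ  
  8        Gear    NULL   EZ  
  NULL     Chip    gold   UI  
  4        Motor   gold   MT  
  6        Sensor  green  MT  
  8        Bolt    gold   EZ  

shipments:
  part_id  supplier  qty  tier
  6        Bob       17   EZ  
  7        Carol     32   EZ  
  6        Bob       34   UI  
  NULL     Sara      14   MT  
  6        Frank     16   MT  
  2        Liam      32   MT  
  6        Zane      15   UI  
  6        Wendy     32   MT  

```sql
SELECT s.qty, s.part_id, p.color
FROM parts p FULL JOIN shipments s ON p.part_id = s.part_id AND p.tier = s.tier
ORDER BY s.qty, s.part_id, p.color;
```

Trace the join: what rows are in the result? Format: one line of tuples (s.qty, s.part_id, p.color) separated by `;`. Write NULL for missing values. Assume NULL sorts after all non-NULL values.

(14, NULL, NULL); (15, 6, NULL); (16, 6, green); (17, 6, NULL); (32, 2, NULL); (32, 6, green); (32, 7, NULL); (34, 6, NULL); (NULL, NULL, black); (NULL, NULL, gold); (NULL, NULL, gold); (NULL, NULL, gold); (NULL, NULL, red); (NULL, NULL, NULL)

FULL OUTER JOIN keeps every row from both sides; unmatched rows get NULL for the other side's columns.
Matching on p.part_id = s.part_id AND p.tier = s.tier. A NULL in a compared column never satisfies the condition.
- p row (part_id=4, tier=EZ): no match → kept, s columns NULL.
- p row (part_id=3, tier=EZ): no match → kept, s columns NULL.
- p row (part_id=8, tier=EZ): no match → kept, s columns NULL.
- p row (part_id=NULL, tier=UI): no match → kept, s columns NULL.
- p row (part_id=4, tier=MT): no match → kept, s columns NULL.
- p row (part_id=6, tier=MT): matches 2 s row(s) → 2 output row(s).
- p row (part_id=8, tier=EZ): no match → kept, s columns NULL.
- plus 6 unmatched s row(s), each kept with NULL p columns.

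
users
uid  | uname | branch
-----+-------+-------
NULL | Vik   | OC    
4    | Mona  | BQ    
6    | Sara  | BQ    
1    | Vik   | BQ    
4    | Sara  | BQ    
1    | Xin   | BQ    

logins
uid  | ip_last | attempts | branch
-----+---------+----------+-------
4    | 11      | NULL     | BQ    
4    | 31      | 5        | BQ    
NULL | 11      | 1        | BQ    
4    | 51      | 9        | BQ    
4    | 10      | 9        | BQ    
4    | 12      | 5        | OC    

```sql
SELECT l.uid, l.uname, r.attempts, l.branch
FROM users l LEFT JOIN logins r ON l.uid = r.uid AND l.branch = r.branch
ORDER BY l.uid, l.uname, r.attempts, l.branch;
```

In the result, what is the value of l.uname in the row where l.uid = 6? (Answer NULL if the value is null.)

Sara

LEFT JOIN keeps every row from `users`; unmatched rows get NULL for `logins`'s columns.
Matching on l.uid = r.uid AND l.branch = r.branch. A NULL in a compared column never satisfies the condition.
- uid=NULL, branch=OC: no r row matches, row kept with r columns NULL.
- uid=4, branch=BQ: 4 matching r row(s), so 4 row(s) emitted.
- uid=6, branch=BQ: no r row matches, row kept with r columns NULL.
- uid=1, branch=BQ: no r row matches, row kept with r columns NULL.
- uid=4, branch=BQ: 4 matching r row(s), so 4 row(s) emitted.
- uid=1, branch=BQ: no r row matches, row kept with r columns NULL.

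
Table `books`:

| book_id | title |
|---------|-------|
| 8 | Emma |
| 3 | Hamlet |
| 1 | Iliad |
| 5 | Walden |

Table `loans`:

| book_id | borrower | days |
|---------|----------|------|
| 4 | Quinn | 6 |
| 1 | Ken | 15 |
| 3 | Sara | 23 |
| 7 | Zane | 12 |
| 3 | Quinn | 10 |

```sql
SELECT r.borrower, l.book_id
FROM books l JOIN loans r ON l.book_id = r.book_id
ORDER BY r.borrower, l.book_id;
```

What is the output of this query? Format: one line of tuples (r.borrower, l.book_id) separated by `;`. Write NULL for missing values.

(Ken, 1); (Quinn, 3); (Sara, 3)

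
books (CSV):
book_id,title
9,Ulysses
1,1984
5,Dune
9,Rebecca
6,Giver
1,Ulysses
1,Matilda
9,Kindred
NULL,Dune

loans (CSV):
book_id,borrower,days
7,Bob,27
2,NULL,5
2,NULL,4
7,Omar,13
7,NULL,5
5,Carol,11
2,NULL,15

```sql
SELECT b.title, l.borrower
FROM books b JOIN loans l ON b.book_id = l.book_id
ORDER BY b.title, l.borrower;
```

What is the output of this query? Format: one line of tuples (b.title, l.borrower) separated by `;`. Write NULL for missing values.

INNER JOIN keeps only pairs where the ON condition holds.
Matching on b.book_id = l.book_id. A NULL in a compared column never satisfies the condition.
- b row (book_id=9): no match → dropped.
- b row (book_id=1): no match → dropped.
- b row (book_id=5): matches 1 l row(s) → 1 output row(s).
- b row (book_id=9): no match → dropped.
- b row (book_id=6): no match → dropped.
- b row (book_id=1): no match → dropped.
- b row (book_id=1): no match → dropped.
- b row (book_id=9): no match → dropped.
- b row (book_id=NULL): no match → dropped.
After projecting and ordering:
b.title | l.borrower
Dune | Carol

(Dune, Carol)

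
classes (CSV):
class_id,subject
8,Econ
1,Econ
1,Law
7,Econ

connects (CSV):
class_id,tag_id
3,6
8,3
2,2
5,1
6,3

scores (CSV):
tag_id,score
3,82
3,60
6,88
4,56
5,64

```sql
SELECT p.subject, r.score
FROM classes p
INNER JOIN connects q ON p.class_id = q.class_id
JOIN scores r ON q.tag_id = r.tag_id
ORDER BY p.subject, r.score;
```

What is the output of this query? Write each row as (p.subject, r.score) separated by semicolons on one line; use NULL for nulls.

Step 1 — p INNER JOIN q on class_id → 1 row(s).
Then INNER JOIN `scores r` on tag_id: keep only rows whose q.tag_id appears in r.

(Econ, 60); (Econ, 82)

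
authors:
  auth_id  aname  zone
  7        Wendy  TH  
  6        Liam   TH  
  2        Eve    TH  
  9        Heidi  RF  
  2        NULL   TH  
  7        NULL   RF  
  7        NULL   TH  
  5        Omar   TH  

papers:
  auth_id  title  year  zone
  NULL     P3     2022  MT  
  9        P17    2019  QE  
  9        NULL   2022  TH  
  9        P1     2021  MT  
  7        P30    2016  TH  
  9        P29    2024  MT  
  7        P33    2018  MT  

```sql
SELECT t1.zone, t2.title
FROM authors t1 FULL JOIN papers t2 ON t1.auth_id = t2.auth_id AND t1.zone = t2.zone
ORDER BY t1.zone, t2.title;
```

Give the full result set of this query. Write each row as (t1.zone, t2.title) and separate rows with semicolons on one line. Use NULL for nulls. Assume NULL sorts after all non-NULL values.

(RF, NULL); (RF, NULL); (TH, P30); (TH, P30); (TH, NULL); (TH, NULL); (TH, NULL); (TH, NULL); (NULL, P1); (NULL, P17); (NULL, P29); (NULL, P3); (NULL, P33); (NULL, NULL)

FULL OUTER JOIN keeps every row from both sides; unmatched rows get NULL for the other side's columns.
Matching on t1.auth_id = t2.auth_id AND t1.zone = t2.zone. A NULL in a compared column never satisfies the condition.
- auth_id=7, zone=TH: 1 matching t2 row(s), so 1 row(s) emitted.
- auth_id=6, zone=TH: no t2 row matches, row kept with t2 columns NULL.
- auth_id=2, zone=TH: no t2 row matches, row kept with t2 columns NULL.
- auth_id=9, zone=RF: no t2 row matches, row kept with t2 columns NULL.
- auth_id=2, zone=TH: no t2 row matches, row kept with t2 columns NULL.
- auth_id=7, zone=RF: no t2 row matches, row kept with t2 columns NULL.
- auth_id=7, zone=TH: 1 matching t2 row(s), so 1 row(s) emitted.
- auth_id=5, zone=TH: no t2 row matches, row kept with t2 columns NULL.
- 6 row(s) from t2 found no t1 partner → padded with NULL.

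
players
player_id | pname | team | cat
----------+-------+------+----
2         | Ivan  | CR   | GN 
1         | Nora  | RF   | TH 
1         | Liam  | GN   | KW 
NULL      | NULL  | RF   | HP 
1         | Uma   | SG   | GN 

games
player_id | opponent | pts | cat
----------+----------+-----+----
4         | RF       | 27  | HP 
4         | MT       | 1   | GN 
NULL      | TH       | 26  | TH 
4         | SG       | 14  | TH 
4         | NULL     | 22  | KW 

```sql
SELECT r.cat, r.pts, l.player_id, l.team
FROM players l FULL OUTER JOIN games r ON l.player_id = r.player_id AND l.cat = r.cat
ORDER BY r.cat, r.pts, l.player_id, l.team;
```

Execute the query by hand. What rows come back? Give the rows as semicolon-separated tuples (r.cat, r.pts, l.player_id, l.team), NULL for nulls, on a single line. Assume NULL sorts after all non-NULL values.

FULL OUTER JOIN keeps every row from both sides; unmatched rows get NULL for the other side's columns.
Matching on l.player_id = r.player_id AND l.cat = r.cat. A NULL in a compared column never satisfies the condition.
- player_id=2, cat=GN: no r row matches, row kept with r columns NULL.
- player_id=1, cat=TH: no r row matches, row kept with r columns NULL.
- player_id=1, cat=KW: no r row matches, row kept with r columns NULL.
- player_id=NULL, cat=HP: no r row matches, row kept with r columns NULL.
- player_id=1, cat=GN: no r row matches, row kept with r columns NULL.
- plus 5 unmatched r row(s), each kept with NULL l columns.
After projecting and ordering:
r.cat | r.pts | l.player_id | l.team
GN | 1 | NULL | NULL
HP | 27 | NULL | NULL
KW | 22 | NULL | NULL
TH | 14 | NULL | NULL
TH | 26 | NULL | NULL
NULL | NULL | 1 | GN
NULL | NULL | 1 | RF
NULL | NULL | 1 | SG
NULL | NULL | 2 | CR
NULL | NULL | NULL | RF

(GN, 1, NULL, NULL); (HP, 27, NULL, NULL); (KW, 22, NULL, NULL); (TH, 14, NULL, NULL); (TH, 26, NULL, NULL); (NULL, NULL, 1, GN); (NULL, NULL, 1, RF); (NULL, NULL, 1, SG); (NULL, NULL, 2, CR); (NULL, NULL, NULL, RF)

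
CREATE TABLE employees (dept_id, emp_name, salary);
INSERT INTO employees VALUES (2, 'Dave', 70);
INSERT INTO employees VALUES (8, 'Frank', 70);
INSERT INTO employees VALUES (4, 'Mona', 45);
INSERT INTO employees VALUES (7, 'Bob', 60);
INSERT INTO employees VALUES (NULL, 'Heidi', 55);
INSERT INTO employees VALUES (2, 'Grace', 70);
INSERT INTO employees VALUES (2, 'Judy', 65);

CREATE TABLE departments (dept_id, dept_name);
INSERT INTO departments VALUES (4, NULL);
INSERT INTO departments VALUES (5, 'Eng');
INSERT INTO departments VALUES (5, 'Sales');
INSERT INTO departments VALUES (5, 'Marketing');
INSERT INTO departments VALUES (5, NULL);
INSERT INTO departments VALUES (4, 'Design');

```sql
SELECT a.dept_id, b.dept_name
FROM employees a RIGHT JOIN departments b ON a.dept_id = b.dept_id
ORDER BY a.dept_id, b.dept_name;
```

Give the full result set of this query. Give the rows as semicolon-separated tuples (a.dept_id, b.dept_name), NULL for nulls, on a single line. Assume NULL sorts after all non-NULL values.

RIGHT JOIN keeps every row from `departments`; unmatched rows get NULL for `employees`'s columns.
Matching on a.dept_id = b.dept_id. A NULL in a compared column never satisfies the condition.
- a (dept_id=2) has no partner in b.
- a (dept_id=8) has no partner in b.
- a (dept_id=4) pairs with 2 row(s) of b.
- a (dept_id=7) has no partner in b.
- a (dept_id=NULL) has no partner in b.
- a (dept_id=2) has no partner in b.
- a (dept_id=2) has no partner in b.
- 4 b row(s) had no a match → kept, a columns NULL.
After projecting and ordering:
a.dept_id | b.dept_name
4 | Design
4 | NULL
NULL | Eng
NULL | Marketing
NULL | Sales
NULL | NULL

(4, Design); (4, NULL); (NULL, Eng); (NULL, Marketing); (NULL, Sales); (NULL, NULL)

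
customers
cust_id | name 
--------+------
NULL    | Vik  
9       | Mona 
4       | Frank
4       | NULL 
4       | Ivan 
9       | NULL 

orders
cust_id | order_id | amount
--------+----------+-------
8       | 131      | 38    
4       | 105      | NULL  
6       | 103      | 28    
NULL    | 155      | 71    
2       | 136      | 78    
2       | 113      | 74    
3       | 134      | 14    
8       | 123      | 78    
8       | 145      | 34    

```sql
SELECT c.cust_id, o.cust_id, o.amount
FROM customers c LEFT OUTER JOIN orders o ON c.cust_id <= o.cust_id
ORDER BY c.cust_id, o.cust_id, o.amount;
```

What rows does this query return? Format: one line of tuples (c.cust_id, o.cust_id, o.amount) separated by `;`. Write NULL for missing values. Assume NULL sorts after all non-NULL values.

(4, 4, NULL); (4, 4, NULL); (4, 4, NULL); (4, 6, 28); (4, 6, 28); (4, 6, 28); (4, 8, 34); (4, 8, 34); (4, 8, 34); (4, 8, 38); (4, 8, 38); (4, 8, 38); (4, 8, 78); (4, 8, 78); (4, 8, 78); (9, NULL, NULL); (9, NULL, NULL); (NULL, NULL, NULL)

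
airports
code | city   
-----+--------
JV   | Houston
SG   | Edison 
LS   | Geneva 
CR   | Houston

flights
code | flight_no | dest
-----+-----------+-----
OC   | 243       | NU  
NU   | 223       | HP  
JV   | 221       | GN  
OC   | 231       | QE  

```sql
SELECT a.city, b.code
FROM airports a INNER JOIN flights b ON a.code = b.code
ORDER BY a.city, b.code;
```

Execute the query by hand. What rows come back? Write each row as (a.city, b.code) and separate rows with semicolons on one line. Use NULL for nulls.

(Houston, JV)

INNER JOIN keeps only pairs where the ON condition holds.
Matching on a.code = b.code.
- a (code=JV) pairs with 1 row(s) of b.
- a (code=SG) has no partner → excluded.
- a (code=LS) has no partner → excluded.
- a (code=CR) has no partner → excluded.
After projecting and ordering:
a.city | b.code
Houston | JV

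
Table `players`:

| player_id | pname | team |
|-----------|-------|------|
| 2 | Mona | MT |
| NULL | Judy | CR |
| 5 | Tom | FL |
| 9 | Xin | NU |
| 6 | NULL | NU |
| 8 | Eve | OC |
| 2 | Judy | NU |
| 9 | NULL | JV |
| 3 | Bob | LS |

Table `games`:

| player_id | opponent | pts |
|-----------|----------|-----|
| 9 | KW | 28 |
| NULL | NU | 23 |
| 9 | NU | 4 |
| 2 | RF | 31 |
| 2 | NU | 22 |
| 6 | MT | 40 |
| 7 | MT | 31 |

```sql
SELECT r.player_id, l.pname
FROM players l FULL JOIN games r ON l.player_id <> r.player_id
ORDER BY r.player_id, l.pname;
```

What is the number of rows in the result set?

41

FULL OUTER JOIN keeps every row from both sides; unmatched rows get NULL for the other side's columns.
Matching on l.player_id <> r.player_id. A NULL in a compared column never satisfies the condition.
Matched pairs: 39; unmatched l rows kept: 1; unmatched r rows kept: 1.
Total: 39 matched + 2 padded = 41 rows.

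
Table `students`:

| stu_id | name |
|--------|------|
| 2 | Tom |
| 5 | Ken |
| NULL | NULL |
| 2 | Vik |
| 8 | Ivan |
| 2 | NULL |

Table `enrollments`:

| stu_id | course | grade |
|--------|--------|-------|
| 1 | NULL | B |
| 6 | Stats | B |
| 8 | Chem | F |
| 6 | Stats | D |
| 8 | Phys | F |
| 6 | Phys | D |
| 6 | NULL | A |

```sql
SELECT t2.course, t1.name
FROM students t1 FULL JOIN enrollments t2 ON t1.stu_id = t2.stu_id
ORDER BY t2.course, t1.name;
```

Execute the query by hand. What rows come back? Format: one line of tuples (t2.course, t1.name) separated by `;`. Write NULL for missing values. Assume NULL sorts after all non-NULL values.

(Chem, Ivan); (Phys, Ivan); (Phys, NULL); (Stats, NULL); (Stats, NULL); (NULL, Ken); (NULL, Tom); (NULL, Vik); (NULL, NULL); (NULL, NULL); (NULL, NULL); (NULL, NULL)

FULL OUTER JOIN keeps every row from both sides; unmatched rows get NULL for the other side's columns.
Matching on t1.stu_id = t2.stu_id. A NULL in a compared column never satisfies the condition.
- t1 row (stu_id=2): no match → kept, t2 columns NULL.
- t1 row (stu_id=5): no match → kept, t2 columns NULL.
- t1 row (stu_id=NULL): no match → kept, t2 columns NULL.
- t1 row (stu_id=2): no match → kept, t2 columns NULL.
- t1 row (stu_id=8): matches 2 t2 row(s) → 2 output row(s).
- t1 row (stu_id=2): no match → kept, t2 columns NULL.
- 5 row(s) from t2 found no t1 partner → padded with NULL.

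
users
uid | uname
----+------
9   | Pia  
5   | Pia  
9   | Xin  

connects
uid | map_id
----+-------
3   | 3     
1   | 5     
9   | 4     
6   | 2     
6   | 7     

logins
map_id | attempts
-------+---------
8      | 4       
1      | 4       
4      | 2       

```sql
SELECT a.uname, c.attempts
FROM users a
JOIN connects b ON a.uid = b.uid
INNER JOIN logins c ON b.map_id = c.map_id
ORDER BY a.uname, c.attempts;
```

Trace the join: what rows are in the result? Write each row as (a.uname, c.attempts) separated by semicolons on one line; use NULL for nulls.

Step 1 — a INNER JOIN b on uid → 2 row(s).
Then INNER JOIN `logins c` on map_id: keep only rows whose b.map_id appears in c.

(Pia, 2); (Xin, 2)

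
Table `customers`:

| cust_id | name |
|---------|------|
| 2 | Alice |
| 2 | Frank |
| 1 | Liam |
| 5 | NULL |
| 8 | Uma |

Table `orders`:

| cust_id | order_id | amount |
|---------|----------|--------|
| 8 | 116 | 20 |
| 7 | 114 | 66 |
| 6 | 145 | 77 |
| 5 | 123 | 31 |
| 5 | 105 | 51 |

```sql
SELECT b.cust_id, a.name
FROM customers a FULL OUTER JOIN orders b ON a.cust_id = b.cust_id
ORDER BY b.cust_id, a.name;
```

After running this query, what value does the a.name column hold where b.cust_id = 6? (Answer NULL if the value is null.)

NULL

FULL OUTER JOIN keeps every row from both sides; unmatched rows get NULL for the other side's columns.
Matching on a.cust_id = b.cust_id.
- a (cust_id=2) has no partner → padded with NULL.
- a (cust_id=2) has no partner → padded with NULL.
- a (cust_id=1) has no partner → padded with NULL.
- a (cust_id=5) pairs with 2 row(s) of b.
- a (cust_id=8) pairs with 1 row(s) of b.
- 2 b row(s) had no a match → kept, a columns NULL.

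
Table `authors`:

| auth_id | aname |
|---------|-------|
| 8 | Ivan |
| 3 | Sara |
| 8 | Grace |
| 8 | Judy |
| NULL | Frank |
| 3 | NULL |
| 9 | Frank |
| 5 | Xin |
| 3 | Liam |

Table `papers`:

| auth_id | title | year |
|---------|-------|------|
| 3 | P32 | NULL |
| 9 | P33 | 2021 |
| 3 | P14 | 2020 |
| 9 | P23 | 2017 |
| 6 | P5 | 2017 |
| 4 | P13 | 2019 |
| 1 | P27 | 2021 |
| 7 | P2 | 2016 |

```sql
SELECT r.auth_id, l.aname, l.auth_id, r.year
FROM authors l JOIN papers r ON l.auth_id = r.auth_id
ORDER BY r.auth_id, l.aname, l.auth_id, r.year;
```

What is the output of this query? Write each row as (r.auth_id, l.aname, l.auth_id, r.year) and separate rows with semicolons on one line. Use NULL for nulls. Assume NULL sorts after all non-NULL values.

INNER JOIN keeps only pairs where the ON condition holds.
Matching on l.auth_id = r.auth_id. A NULL in a compared column never satisfies the condition.
- l[0] auth_id=8 → no match; dropped.
- l[1] auth_id=3 → 2 match(es) in r → 2 row(s).
- l[2] auth_id=8 → no match; dropped.
- l[3] auth_id=8 → no match; dropped.
- l[4] auth_id=NULL → no match; dropped.
- l[5] auth_id=3 → 2 match(es) in r → 2 row(s).
- l[6] auth_id=9 → 2 match(es) in r → 2 row(s).
- l[7] auth_id=5 → no match; dropped.
- l[8] auth_id=3 → 2 match(es) in r → 2 row(s).
After projecting and ordering:
r.auth_id | l.aname | l.auth_id | r.year
3 | Liam | 3 | 2020
3 | Liam | 3 | NULL
3 | Sara | 3 | 2020
3 | Sara | 3 | NULL
3 | NULL | 3 | 2020
3 | NULL | 3 | NULL
9 | Frank | 9 | 2017
9 | Frank | 9 | 2021

(3, Liam, 3, 2020); (3, Liam, 3, NULL); (3, Sara, 3, 2020); (3, Sara, 3, NULL); (3, NULL, 3, 2020); (3, NULL, 3, NULL); (9, Frank, 9, 2017); (9, Frank, 9, 2021)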